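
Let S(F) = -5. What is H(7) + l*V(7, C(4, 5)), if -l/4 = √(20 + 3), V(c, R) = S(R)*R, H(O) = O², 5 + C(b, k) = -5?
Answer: 49 - 200*√23 ≈ -910.17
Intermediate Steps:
C(b, k) = -10 (C(b, k) = -5 - 5 = -10)
V(c, R) = -5*R
l = -4*√23 (l = -4*√(20 + 3) = -4*√23 ≈ -19.183)
H(7) + l*V(7, C(4, 5)) = 7² + (-4*√23)*(-5*(-10)) = 49 - 4*√23*50 = 49 - 200*√23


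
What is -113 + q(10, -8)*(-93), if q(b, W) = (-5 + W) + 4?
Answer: 724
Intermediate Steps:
q(b, W) = -1 + W
-113 + q(10, -8)*(-93) = -113 + (-1 - 8)*(-93) = -113 - 9*(-93) = -113 + 837 = 724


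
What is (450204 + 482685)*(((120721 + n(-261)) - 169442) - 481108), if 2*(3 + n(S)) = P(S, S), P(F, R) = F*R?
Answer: -924999557727/2 ≈ -4.6250e+11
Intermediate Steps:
n(S) = -3 + S²/2 (n(S) = -3 + (S*S)/2 = -3 + S²/2)
(450204 + 482685)*(((120721 + n(-261)) - 169442) - 481108) = (450204 + 482685)*(((120721 + (-3 + (½)*(-261)²)) - 169442) - 481108) = 932889*(((120721 + (-3 + (½)*68121)) - 169442) - 481108) = 932889*(((120721 + (-3 + 68121/2)) - 169442) - 481108) = 932889*(((120721 + 68115/2) - 169442) - 481108) = 932889*((309557/2 - 169442) - 481108) = 932889*(-29327/2 - 481108) = 932889*(-991543/2) = -924999557727/2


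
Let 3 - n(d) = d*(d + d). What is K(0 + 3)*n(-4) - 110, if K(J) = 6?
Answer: -284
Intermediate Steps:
n(d) = 3 - 2*d² (n(d) = 3 - d*(d + d) = 3 - d*2*d = 3 - 2*d²)
K(0 + 3)*n(-4) - 110 = 6*(3 - 2*(-4)²) - 110 = 6*(3 - 2*16) - 110 = 6*(3 - 32) - 110 = 6*(-29) - 110 = -174 - 110 = -284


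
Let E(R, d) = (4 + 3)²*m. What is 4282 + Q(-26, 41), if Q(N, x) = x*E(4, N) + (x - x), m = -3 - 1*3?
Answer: -7772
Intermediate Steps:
m = -6 (m = -3 - 3 = -6)
E(R, d) = -294 (E(R, d) = (4 + 3)²*(-6) = 7²*(-6) = 49*(-6) = -294)
Q(N, x) = -294*x (Q(N, x) = x*(-294) + (x - x) = -294*x + 0 = -294*x)
4282 + Q(-26, 41) = 4282 - 294*41 = 4282 - 12054 = -7772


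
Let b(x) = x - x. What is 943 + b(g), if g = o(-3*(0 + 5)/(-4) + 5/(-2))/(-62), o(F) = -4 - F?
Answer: 943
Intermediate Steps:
g = 21/248 (g = (-4 - (-3*(0 + 5)/(-4) + 5/(-2)))/(-62) = (-4 - (-3*5*(-1/4) + 5*(-1/2)))*(-1/62) = (-4 - (-15*(-1/4) - 5/2))*(-1/62) = (-4 - (15/4 - 5/2))*(-1/62) = (-4 - 1*5/4)*(-1/62) = (-4 - 5/4)*(-1/62) = -21/4*(-1/62) = 21/248 ≈ 0.084677)
b(x) = 0
943 + b(g) = 943 + 0 = 943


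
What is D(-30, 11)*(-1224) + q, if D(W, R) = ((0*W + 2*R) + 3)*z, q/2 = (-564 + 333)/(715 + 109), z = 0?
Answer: -231/412 ≈ -0.56068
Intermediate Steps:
q = -231/412 (q = 2*((-564 + 333)/(715 + 109)) = 2*(-231/824) = -231/412 ≈ -0.56068)
D(W, R) = 0 (D(W, R) = ((0*W + 2*R) + 3)*0 = ((0 + 2*R) + 3)*0 = (2*R + 3)*0 = (3 + 2*R)*0 = 0)
D(-30, 11)*(-1224) + q = 0*(-1224) - 231/412 = 0 - 231/412 = -231/412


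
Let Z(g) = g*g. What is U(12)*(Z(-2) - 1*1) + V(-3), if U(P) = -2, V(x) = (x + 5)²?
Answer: -2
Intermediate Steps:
Z(g) = g²
V(x) = (5 + x)²
U(12)*(Z(-2) - 1*1) + V(-3) = -2*((-2)² - 1*1) + (5 - 3)² = -2*(4 - 1) + 2² = -2*3 + 4 = -6 + 4 = -2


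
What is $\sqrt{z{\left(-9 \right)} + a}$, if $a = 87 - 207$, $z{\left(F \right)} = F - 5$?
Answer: $i \sqrt{134} \approx 11.576 i$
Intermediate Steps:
$z{\left(F \right)} = -5 + F$ ($z{\left(F \right)} = F - 5 = -5 + F$)
$a = -120$ ($a = 87 - 207 = -120$)
$\sqrt{z{\left(-9 \right)} + a} = \sqrt{\left(-5 - 9\right) - 120} = \sqrt{-14 - 120} = \sqrt{-134} = i \sqrt{134}$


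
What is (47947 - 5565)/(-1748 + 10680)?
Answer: 21191/4466 ≈ 4.7450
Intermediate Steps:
(47947 - 5565)/(-1748 + 10680) = 42382/8932 = 42382*(1/8932) = 21191/4466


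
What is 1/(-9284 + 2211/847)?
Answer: -77/714667 ≈ -0.00010774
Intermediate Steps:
1/(-9284 + 2211/847) = 1/(-9284 + 2211*(1/847)) = 1/(-9284 + 201/77) = 1/(-714667/77) = -77/714667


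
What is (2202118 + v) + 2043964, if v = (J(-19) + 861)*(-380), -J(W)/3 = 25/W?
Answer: 3917402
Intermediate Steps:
J(W) = -75/W
v = -328680 (v = (-75/(-19) + 861)*(-380) = (-75*(-1/19) + 861)*(-380) = (75/19 + 861)*(-380) = (16434/19)*(-380) = -328680)
(2202118 + v) + 2043964 = (2202118 - 328680) + 2043964 = 1873438 + 2043964 = 3917402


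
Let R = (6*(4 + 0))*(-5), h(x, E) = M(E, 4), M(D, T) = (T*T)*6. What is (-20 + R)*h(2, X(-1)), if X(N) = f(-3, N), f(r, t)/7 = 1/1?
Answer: -13440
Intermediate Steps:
f(r, t) = 7 (f(r, t) = 7/1 = 7*1 = 7)
X(N) = 7
M(D, T) = 6*T² (M(D, T) = T²*6 = 6*T²)
h(x, E) = 96 (h(x, E) = 6*4² = 6*16 = 96)
R = -120 (R = (6*4)*(-5) = 24*(-5) = -120)
(-20 + R)*h(2, X(-1)) = (-20 - 120)*96 = -140*96 = -13440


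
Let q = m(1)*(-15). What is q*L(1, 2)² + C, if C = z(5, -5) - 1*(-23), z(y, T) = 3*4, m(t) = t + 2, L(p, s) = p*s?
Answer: -145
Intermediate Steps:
m(t) = 2 + t
z(y, T) = 12
C = 35 (C = 12 - 1*(-23) = 12 + 23 = 35)
q = -45 (q = (2 + 1)*(-15) = 3*(-15) = -45)
q*L(1, 2)² + C = -45*(1*2)² + 35 = -45*2² + 35 = -45*4 + 35 = -180 + 35 = -145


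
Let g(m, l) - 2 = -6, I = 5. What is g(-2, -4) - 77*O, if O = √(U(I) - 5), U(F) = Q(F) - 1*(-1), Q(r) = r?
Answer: -81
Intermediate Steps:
U(F) = 1 + F (U(F) = F - 1*(-1) = F + 1 = 1 + F)
g(m, l) = -4 (g(m, l) = 2 - 6 = -4)
O = 1 (O = √((1 + 5) - 5) = √(6 - 5) = √1 = 1)
g(-2, -4) - 77*O = -4 - 77*1 = -4 - 77 = -81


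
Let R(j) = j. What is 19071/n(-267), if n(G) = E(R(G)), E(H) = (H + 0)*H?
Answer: 2119/7921 ≈ 0.26752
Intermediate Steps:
E(H) = H² (E(H) = H*H = H²)
n(G) = G²
19071/n(-267) = 19071/((-267)²) = 19071/71289 = 19071*(1/71289) = 2119/7921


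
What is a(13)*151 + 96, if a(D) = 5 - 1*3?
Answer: 398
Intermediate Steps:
a(D) = 2 (a(D) = 5 - 3 = 2)
a(13)*151 + 96 = 2*151 + 96 = 302 + 96 = 398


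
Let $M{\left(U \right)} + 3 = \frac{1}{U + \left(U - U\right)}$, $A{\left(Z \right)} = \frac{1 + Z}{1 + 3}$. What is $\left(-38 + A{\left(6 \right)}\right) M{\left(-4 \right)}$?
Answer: $\frac{1885}{16} \approx 117.81$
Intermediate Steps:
$A{\left(Z \right)} = \frac{1}{4} + \frac{Z}{4}$ ($A{\left(Z \right)} = \frac{1 + Z}{4} = \left(1 + Z\right) \frac{1}{4} = \frac{1}{4} + \frac{Z}{4}$)
$M{\left(U \right)} = -3 + \frac{1}{U}$ ($M{\left(U \right)} = -3 + \frac{1}{U + \left(U - U\right)} = -3 + \frac{1}{U + 0} = -3 + \frac{1}{U}$)
$\left(-38 + A{\left(6 \right)}\right) M{\left(-4 \right)} = \left(-38 + \left(\frac{1}{4} + \frac{1}{4} \cdot 6\right)\right) \left(-3 + \frac{1}{-4}\right) = \left(-38 + \left(\frac{1}{4} + \frac{3}{2}\right)\right) \left(-3 - \frac{1}{4}\right) = \left(-38 + \frac{7}{4}\right) \left(- \frac{13}{4}\right) = \left(- \frac{145}{4}\right) \left(- \frac{13}{4}\right) = \frac{1885}{16}$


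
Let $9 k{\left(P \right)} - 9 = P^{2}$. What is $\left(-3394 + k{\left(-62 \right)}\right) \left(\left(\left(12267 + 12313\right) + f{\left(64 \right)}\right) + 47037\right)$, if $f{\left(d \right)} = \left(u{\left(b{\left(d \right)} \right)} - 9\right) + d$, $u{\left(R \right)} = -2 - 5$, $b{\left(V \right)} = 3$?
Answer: $- \frac{1912953845}{9} \approx -2.1255 \cdot 10^{8}$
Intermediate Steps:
$u{\left(R \right)} = -7$ ($u{\left(R \right)} = -2 - 5 = -7$)
$f{\left(d \right)} = -16 + d$ ($f{\left(d \right)} = \left(-7 - 9\right) + d = -16 + d$)
$k{\left(P \right)} = 1 + \frac{P^{2}}{9}$
$\left(-3394 + k{\left(-62 \right)}\right) \left(\left(\left(12267 + 12313\right) + f{\left(64 \right)}\right) + 47037\right) = \left(-3394 + \left(1 + \frac{\left(-62\right)^{2}}{9}\right)\right) \left(\left(\left(12267 + 12313\right) + \left(-16 + 64\right)\right) + 47037\right) = \left(-3394 + \left(1 + \frac{1}{9} \cdot 3844\right)\right) \left(\left(24580 + 48\right) + 47037\right) = \left(-3394 + \left(1 + \frac{3844}{9}\right)\right) \left(24628 + 47037\right) = \left(-3394 + \frac{3853}{9}\right) 71665 = \left(- \frac{26693}{9}\right) 71665 = - \frac{1912953845}{9}$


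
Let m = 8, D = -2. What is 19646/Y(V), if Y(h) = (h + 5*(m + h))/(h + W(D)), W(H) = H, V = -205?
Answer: 2033361/595 ≈ 3417.4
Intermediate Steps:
Y(h) = (40 + 6*h)/(-2 + h) (Y(h) = (h + 5*(8 + h))/(h - 2) = (h + (40 + 5*h))/(-2 + h) = (40 + 6*h)/(-2 + h))
19646/Y(V) = 19646/((2*(20 + 3*(-205))/(-2 - 205))) = 19646/((2*(20 - 615)/(-207))) = 19646/((2*(-1/207)*(-595))) = 19646/(1190/207) = 19646*(207/1190) = 2033361/595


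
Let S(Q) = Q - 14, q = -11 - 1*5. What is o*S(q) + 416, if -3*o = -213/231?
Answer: 31322/77 ≈ 406.78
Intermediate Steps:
q = -16 (q = -11 - 5 = -16)
S(Q) = -14 + Q
o = 71/231 (o = -(-71)/231 = -1/3*(-71/77) = 71/231 ≈ 0.30736)
o*S(q) + 416 = 71*(-14 - 16)/231 + 416 = (71/231)*(-30) + 416 = -710/77 + 416 = 31322/77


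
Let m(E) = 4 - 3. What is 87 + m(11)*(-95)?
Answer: -8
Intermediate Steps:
m(E) = 1
87 + m(11)*(-95) = 87 + 1*(-95) = 87 - 95 = -8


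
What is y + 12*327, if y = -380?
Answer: 3544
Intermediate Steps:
y + 12*327 = -380 + 12*327 = -380 + 3924 = 3544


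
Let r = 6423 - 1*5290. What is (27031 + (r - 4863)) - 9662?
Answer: 13639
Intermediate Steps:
r = 1133 (r = 6423 - 5290 = 1133)
(27031 + (r - 4863)) - 9662 = (27031 + (1133 - 4863)) - 9662 = (27031 - 3730) - 9662 = 23301 - 9662 = 13639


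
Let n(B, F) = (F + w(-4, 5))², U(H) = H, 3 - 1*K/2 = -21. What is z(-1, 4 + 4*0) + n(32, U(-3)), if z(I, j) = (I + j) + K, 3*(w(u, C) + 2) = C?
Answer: 559/9 ≈ 62.111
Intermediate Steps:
K = 48 (K = 6 - 2*(-21) = 6 + 42 = 48)
w(u, C) = -2 + C/3
z(I, j) = 48 + I + j (z(I, j) = (I + j) + 48 = 48 + I + j)
n(B, F) = (-⅓ + F)² (n(B, F) = (F + (-2 + (⅓)*5))² = (F + (-2 + 5/3))² = (F - ⅓)² = (-⅓ + F)²)
z(-1, 4 + 4*0) + n(32, U(-3)) = (48 - 1 + (4 + 4*0)) + (-1 + 3*(-3))²/9 = (48 - 1 + (4 + 0)) + (-1 - 9)²/9 = (48 - 1 + 4) + (⅑)*(-10)² = 51 + (⅑)*100 = 51 + 100/9 = 559/9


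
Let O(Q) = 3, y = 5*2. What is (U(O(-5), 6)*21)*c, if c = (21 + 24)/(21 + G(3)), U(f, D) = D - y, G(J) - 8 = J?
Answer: -945/8 ≈ -118.13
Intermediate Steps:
G(J) = 8 + J
y = 10
U(f, D) = -10 + D (U(f, D) = D - 1*10 = D - 10 = -10 + D)
c = 45/32 (c = (21 + 24)/(21 + (8 + 3)) = 45/(21 + 11) = 45/32 ≈ 1.4063)
(U(O(-5), 6)*21)*c = ((-10 + 6)*21)*(45/32) = -4*21*(45/32) = -84*45/32 = -945/8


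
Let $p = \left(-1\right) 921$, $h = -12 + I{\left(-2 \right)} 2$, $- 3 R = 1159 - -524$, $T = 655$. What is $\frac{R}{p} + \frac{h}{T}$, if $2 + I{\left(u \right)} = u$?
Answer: $\frac{23269}{40217} \approx 0.57859$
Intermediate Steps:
$I{\left(u \right)} = -2 + u$
$R = -561$ ($R = - \frac{1159 - -524}{3} = - \frac{1159 + 524}{3} = \left(- \frac{1}{3}\right) 1683 = -561$)
$h = -20$ ($h = -12 + \left(-2 - 2\right) 2 = -12 - 8 = -20$)
$p = -921$
$\frac{R}{p} + \frac{h}{T} = - \frac{561}{-921} - \frac{20}{655} = \left(-561\right) \left(- \frac{1}{921}\right) - \frac{4}{131} = \frac{187}{307} - \frac{4}{131} = \frac{23269}{40217}$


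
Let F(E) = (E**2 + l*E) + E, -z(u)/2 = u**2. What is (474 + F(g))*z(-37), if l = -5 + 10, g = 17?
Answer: -2368370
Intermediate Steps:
l = 5
z(u) = -2*u**2
F(E) = E**2 + 6*E (F(E) = (E**2 + 5*E) + E = E**2 + 6*E)
(474 + F(g))*z(-37) = (474 + 17*(6 + 17))*(-2*(-37)**2) = (474 + 17*23)*(-2*1369) = (474 + 391)*(-2738) = 865*(-2738) = -2368370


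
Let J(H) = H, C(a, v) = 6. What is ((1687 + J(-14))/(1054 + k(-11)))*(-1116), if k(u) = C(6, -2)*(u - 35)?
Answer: -933534/389 ≈ -2399.8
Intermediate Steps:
k(u) = -210 + 6*u (k(u) = 6*(u - 35) = 6*(-35 + u) = -210 + 6*u)
((1687 + J(-14))/(1054 + k(-11)))*(-1116) = ((1687 - 14)/(1054 + (-210 + 6*(-11))))*(-1116) = (1673/(1054 + (-210 - 66)))*(-1116) = (1673/(1054 - 276))*(-1116) = (1673/778)*(-1116) = -933534/389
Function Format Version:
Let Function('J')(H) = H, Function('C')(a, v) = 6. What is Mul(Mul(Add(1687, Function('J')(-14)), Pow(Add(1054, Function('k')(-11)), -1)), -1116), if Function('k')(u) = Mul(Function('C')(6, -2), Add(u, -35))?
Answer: Rational(-933534, 389) ≈ -2399.8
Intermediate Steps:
Function('k')(u) = Add(-210, Mul(6, u)) (Function('k')(u) = Mul(6, Add(u, -35)) = Mul(6, Add(-35, u)) = Add(-210, Mul(6, u)))
Mul(Mul(Add(1687, Function('J')(-14)), Pow(Add(1054, Function('k')(-11)), -1)), -1116) = Mul(Mul(Add(1687, -14), Pow(Add(1054, Add(-210, Mul(6, -11))), -1)), -1116) = Mul(Mul(1673, Pow(Add(1054, Add(-210, -66)), -1)), -1116) = Mul(Mul(1673, Pow(Add(1054, -276), -1)), -1116) = Mul(Mul(1673, Pow(778, -1)), -1116) = Mul(Mul(1673, Rational(1, 778)), -1116) = Mul(Rational(1673, 778), -1116) = Rational(-933534, 389)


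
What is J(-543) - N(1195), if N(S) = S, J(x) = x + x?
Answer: -2281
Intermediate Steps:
J(x) = 2*x
J(-543) - N(1195) = 2*(-543) - 1*1195 = -1086 - 1195 = -2281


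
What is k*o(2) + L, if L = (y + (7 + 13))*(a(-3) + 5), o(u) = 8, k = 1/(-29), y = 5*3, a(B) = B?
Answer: 2022/29 ≈ 69.724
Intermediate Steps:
y = 15
k = -1/29 (k = 1*(-1/29) = -1/29 ≈ -0.034483)
L = 70 (L = (15 + (7 + 13))*(-3 + 5) = (15 + 20)*2 = 35*2 = 70)
k*o(2) + L = -1/29*8 + 70 = -8/29 + 70 = 2022/29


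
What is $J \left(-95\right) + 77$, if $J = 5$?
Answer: $-398$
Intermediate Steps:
$J \left(-95\right) + 77 = 5 \left(-95\right) + 77 = -475 + 77 = -398$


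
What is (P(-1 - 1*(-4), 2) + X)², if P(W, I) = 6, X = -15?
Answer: 81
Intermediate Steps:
(P(-1 - 1*(-4), 2) + X)² = (6 - 15)² = (-9)² = 81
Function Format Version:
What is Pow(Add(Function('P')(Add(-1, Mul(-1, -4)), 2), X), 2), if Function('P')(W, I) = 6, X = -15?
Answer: 81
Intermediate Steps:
Pow(Add(Function('P')(Add(-1, Mul(-1, -4)), 2), X), 2) = Pow(Add(6, -15), 2) = Pow(-9, 2) = 81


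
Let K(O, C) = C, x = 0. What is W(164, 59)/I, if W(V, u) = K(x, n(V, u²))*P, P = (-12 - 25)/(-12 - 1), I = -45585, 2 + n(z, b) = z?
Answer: -666/65845 ≈ -0.010115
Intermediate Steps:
n(z, b) = -2 + z
P = 37/13 (P = -37/(-13) = -37*(-1/13) = 37/13 ≈ 2.8462)
W(V, u) = -74/13 + 37*V/13 (W(V, u) = (-2 + V)*(37/13) = -74/13 + 37*V/13)
W(164, 59)/I = (-74/13 + (37/13)*164)/(-45585) = (-74/13 + 6068/13)*(-1/45585) = (5994/13)*(-1/45585) = -666/65845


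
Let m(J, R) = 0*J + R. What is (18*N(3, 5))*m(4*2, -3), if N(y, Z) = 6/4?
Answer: -81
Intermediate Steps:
N(y, Z) = 3/2 (N(y, Z) = 6*(¼) = 3/2)
m(J, R) = R (m(J, R) = 0 + R = R)
(18*N(3, 5))*m(4*2, -3) = (18*(3/2))*(-3) = 27*(-3) = -81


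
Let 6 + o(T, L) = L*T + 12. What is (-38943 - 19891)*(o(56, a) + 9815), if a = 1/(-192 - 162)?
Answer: -102270495026/177 ≈ -5.7780e+8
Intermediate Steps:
a = -1/354 (a = 1/(-354) = -1/354 ≈ -0.0028249)
o(T, L) = 6 + L*T (o(T, L) = -6 + (L*T + 12) = -6 + (12 + L*T) = 6 + L*T)
(-38943 - 19891)*(o(56, a) + 9815) = (-38943 - 19891)*((6 - 1/354*56) + 9815) = -58834*((6 - 28/177) + 9815) = -58834*(1034/177 + 9815) = -58834*1738289/177 = -102270495026/177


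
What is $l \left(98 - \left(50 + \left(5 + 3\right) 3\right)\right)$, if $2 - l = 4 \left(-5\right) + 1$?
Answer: $504$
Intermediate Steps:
$l = 21$ ($l = 2 - \left(4 \left(-5\right) + 1\right) = 2 - \left(-20 + 1\right) = 2 - -19 = 2 + 19 = 21$)
$l \left(98 - \left(50 + \left(5 + 3\right) 3\right)\right) = 21 \left(98 - \left(50 + \left(5 + 3\right) 3\right)\right) = 21 \left(98 - \left(50 + 8 \cdot 3\right)\right) = 21 \left(98 - 74\right) = 21 \cdot 24 = 504$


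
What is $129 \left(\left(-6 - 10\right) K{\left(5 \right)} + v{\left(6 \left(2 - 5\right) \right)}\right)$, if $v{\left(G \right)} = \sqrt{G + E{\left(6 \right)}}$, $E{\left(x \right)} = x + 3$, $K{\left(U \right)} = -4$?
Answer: $8256 + 387 i \approx 8256.0 + 387.0 i$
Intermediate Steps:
$E{\left(x \right)} = 3 + x$
$v{\left(G \right)} = \sqrt{9 + G}$ ($v{\left(G \right)} = \sqrt{G + \left(3 + 6\right)} = \sqrt{G + 9} = \sqrt{9 + G}$)
$129 \left(\left(-6 - 10\right) K{\left(5 \right)} + v{\left(6 \left(2 - 5\right) \right)}\right) = 129 \left(\left(-6 - 10\right) \left(-4\right) + \sqrt{9 + 6 \left(2 - 5\right)}\right) = 129 \left(\left(-16\right) \left(-4\right) + \sqrt{9 + 6 \left(-3\right)}\right) = 129 \left(64 + \sqrt{9 - 18}\right) = 129 \left(64 + \sqrt{-9}\right) = 129 \left(64 + 3 i\right) = 8256 + 387 i$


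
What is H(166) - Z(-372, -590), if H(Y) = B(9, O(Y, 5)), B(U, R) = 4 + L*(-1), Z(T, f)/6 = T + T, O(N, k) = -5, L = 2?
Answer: 4466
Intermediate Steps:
Z(T, f) = 12*T (Z(T, f) = 6*(T + T) = 6*(2*T) = 12*T)
B(U, R) = 2 (B(U, R) = 4 + 2*(-1) = 4 - 2 = 2)
H(Y) = 2
H(166) - Z(-372, -590) = 2 - 12*(-372) = 2 - 1*(-4464) = 2 + 4464 = 4466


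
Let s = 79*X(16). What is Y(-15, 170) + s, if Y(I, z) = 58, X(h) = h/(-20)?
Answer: -26/5 ≈ -5.2000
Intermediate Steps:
X(h) = -h/20 (X(h) = h*(-1/20) = -h/20)
s = -316/5 (s = 79*(-1/20*16) = 79*(-4/5) = -316/5 ≈ -63.200)
Y(-15, 170) + s = 58 - 316/5 = -26/5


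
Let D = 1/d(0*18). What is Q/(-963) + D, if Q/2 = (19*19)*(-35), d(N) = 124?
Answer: 3134443/119412 ≈ 26.249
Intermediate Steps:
Q = -25270 (Q = 2*((19*19)*(-35)) = 2*(361*(-35)) = 2*(-12635) = -25270)
D = 1/124 ≈ 0.0080645
Q/(-963) + D = -25270/(-963) + 1/124 = -25270*(-1/963) + 1/124 = 25270/963 + 1/124 = 3134443/119412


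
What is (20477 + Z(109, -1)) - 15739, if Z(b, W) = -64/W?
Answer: 4802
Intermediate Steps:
(20477 + Z(109, -1)) - 15739 = (20477 - 64/(-1)) - 15739 = (20477 - 64*(-1)) - 15739 = (20477 + 64) - 15739 = 20541 - 15739 = 4802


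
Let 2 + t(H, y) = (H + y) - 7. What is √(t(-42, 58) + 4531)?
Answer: √4538 ≈ 67.365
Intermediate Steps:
t(H, y) = -9 + H + y (t(H, y) = -2 + ((H + y) - 7) = -2 + (-7 + H + y) = -9 + H + y)
√(t(-42, 58) + 4531) = √((-9 - 42 + 58) + 4531) = √(7 + 4531) = √4538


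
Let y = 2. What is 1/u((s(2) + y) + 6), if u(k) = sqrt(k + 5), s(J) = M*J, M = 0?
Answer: sqrt(13)/13 ≈ 0.27735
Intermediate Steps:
s(J) = 0 (s(J) = 0*J = 0)
u(k) = sqrt(5 + k)
1/u((s(2) + y) + 6) = 1/(sqrt(5 + ((0 + 2) + 6))) = 1/(sqrt(5 + (2 + 6))) = 1/(sqrt(5 + 8)) = 1/(sqrt(13)) = sqrt(13)/13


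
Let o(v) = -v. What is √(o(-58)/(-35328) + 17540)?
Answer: √21378030639/1104 ≈ 132.44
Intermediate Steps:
√(o(-58)/(-35328) + 17540) = √(-1*(-58)/(-35328) + 17540) = √(58*(-1/35328) + 17540) = √(-29/17664 + 17540) = √(309826531/17664) = √21378030639/1104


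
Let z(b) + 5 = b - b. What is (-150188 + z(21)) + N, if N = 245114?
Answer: 94921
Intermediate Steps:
z(b) = -5 (z(b) = -5 + (b - b) = -5 + 0 = -5)
(-150188 + z(21)) + N = (-150188 - 5) + 245114 = -150193 + 245114 = 94921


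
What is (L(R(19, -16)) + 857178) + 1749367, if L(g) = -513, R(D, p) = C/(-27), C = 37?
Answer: 2606032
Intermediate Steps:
R(D, p) = -37/27 (R(D, p) = 37/(-27) = 37*(-1/27) = -37/27)
(L(R(19, -16)) + 857178) + 1749367 = (-513 + 857178) + 1749367 = 856665 + 1749367 = 2606032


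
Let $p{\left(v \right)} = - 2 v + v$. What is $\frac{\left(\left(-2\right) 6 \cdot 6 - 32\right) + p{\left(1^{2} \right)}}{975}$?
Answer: $- \frac{7}{65} \approx -0.10769$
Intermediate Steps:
$p{\left(v \right)} = - v$
$\frac{\left(\left(-2\right) 6 \cdot 6 - 32\right) + p{\left(1^{2} \right)}}{975} = \frac{\left(\left(-2\right) 6 \cdot 6 - 32\right) - 1^{2}}{975} = \left(\left(\left(-12\right) 6 - 32\right) - 1\right) \frac{1}{975} = \left(\left(-72 - 32\right) - 1\right) \frac{1}{975} = \left(-104 - 1\right) \frac{1}{975} = \left(-105\right) \frac{1}{975} = - \frac{7}{65}$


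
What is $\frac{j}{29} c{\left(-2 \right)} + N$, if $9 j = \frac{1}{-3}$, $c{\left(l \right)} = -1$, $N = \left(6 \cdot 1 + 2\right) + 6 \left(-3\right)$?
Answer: $- \frac{7829}{783} \approx -9.9987$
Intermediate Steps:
$N = -10$ ($N = \left(6 + 2\right) - 18 = 8 - 18 = -10$)
$j = - \frac{1}{27}$ ($j = \frac{1}{9 \left(-3\right)} = \frac{1}{9} \left(- \frac{1}{3}\right) = - \frac{1}{27} \approx -0.037037$)
$\frac{j}{29} c{\left(-2 \right)} + N = - \frac{1}{27 \cdot 29} \left(-1\right) - 10 = \left(- \frac{1}{27}\right) \frac{1}{29} \left(-1\right) - 10 = \left(- \frac{1}{783}\right) \left(-1\right) - 10 = \frac{1}{783} - 10 = - \frac{7829}{783}$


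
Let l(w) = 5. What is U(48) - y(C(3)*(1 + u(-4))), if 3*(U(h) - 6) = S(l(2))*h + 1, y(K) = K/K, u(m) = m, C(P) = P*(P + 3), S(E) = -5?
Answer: -224/3 ≈ -74.667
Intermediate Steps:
C(P) = P*(3 + P)
y(K) = 1
U(h) = 19/3 - 5*h/3 (U(h) = 6 + (-5*h + 1)/3 = 6 + (1 - 5*h)/3 = 6 + (⅓ - 5*h/3) = 19/3 - 5*h/3)
U(48) - y(C(3)*(1 + u(-4))) = (19/3 - 5/3*48) - 1*1 = (19/3 - 80) - 1 = -221/3 - 1 = -224/3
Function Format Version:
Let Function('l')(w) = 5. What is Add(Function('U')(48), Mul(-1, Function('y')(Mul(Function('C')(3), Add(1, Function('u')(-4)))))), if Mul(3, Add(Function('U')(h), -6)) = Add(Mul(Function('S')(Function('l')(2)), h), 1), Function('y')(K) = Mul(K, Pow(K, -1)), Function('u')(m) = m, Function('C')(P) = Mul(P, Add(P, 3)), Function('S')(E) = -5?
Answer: Rational(-224, 3) ≈ -74.667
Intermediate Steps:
Function('C')(P) = Mul(P, Add(3, P))
Function('y')(K) = 1
Function('U')(h) = Add(Rational(19, 3), Mul(Rational(-5, 3), h)) (Function('U')(h) = Add(6, Mul(Rational(1, 3), Add(Mul(-5, h), 1))) = Add(6, Mul(Rational(1, 3), Add(1, Mul(-5, h)))) = Add(6, Add(Rational(1, 3), Mul(Rational(-5, 3), h))) = Add(Rational(19, 3), Mul(Rational(-5, 3), h)))
Add(Function('U')(48), Mul(-1, Function('y')(Mul(Function('C')(3), Add(1, Function('u')(-4)))))) = Add(Add(Rational(19, 3), Mul(Rational(-5, 3), 48)), Mul(-1, 1)) = Add(Add(Rational(19, 3), -80), -1) = Add(Rational(-221, 3), -1) = Rational(-224, 3)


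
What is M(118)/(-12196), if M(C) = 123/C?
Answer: -123/1439128 ≈ -8.5468e-5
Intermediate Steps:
M(118)/(-12196) = (123/118)/(-12196) = (123*(1/118))*(-1/12196) = (123/118)*(-1/12196) = -123/1439128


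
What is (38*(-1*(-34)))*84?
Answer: 108528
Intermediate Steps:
(38*(-1*(-34)))*84 = (38*34)*84 = 1292*84 = 108528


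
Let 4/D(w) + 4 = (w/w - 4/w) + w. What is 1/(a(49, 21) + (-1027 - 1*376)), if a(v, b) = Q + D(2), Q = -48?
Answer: -3/4357 ≈ -0.00068855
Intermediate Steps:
D(w) = 4/(-3 + w - 4/w) (D(w) = 4/(-4 + ((w/w - 4/w) + w)) = 4/(-4 + ((1 - 4/w) + w)) = 4/(-4 + (1 + w - 4/w)) = 4/(-3 + w - 4/w))
a(v, b) = -148/3 (a(v, b) = -48 + 4*2/(-4 + 2**2 - 3*2) = -48 + 4*2/(-4 + 4 - 6) = -48 + 4*2/(-6) = -48 + 4*2*(-1/6) = -48 - 4/3 = -148/3)
1/(a(49, 21) + (-1027 - 1*376)) = 1/(-148/3 + (-1027 - 1*376)) = 1/(-148/3 + (-1027 - 376)) = 1/(-148/3 - 1403) = 1/(-4357/3) = -3/4357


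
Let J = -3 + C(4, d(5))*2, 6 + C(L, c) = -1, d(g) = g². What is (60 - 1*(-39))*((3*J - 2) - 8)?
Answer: -6039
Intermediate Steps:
C(L, c) = -7 (C(L, c) = -6 - 1 = -7)
J = -17 (J = -3 - 7*2 = -3 - 14 = -17)
(60 - 1*(-39))*((3*J - 2) - 8) = (60 - 1*(-39))*((3*(-17) - 2) - 8) = (60 + 39)*((-51 - 2) - 8) = 99*(-53 - 8) = 99*(-61) = -6039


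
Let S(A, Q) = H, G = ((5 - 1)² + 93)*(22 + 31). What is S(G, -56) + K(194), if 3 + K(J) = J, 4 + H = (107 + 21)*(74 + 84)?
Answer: 20411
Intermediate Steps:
H = 20220 (H = -4 + (107 + 21)*(74 + 84) = -4 + 128*158 = -4 + 20224 = 20220)
K(J) = -3 + J
G = 5777 (G = (4² + 93)*53 = (16 + 93)*53 = 109*53 = 5777)
S(A, Q) = 20220
S(G, -56) + K(194) = 20220 + (-3 + 194) = 20220 + 191 = 20411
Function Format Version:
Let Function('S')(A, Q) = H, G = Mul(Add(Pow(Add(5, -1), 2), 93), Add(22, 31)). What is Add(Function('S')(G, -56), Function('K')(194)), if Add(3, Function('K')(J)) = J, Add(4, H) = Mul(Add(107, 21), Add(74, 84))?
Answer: 20411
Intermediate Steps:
H = 20220 (H = Add(-4, Mul(Add(107, 21), Add(74, 84))) = Add(-4, Mul(128, 158)) = Add(-4, 20224) = 20220)
Function('K')(J) = Add(-3, J)
G = 5777 (G = Mul(Add(Pow(4, 2), 93), 53) = Mul(Add(16, 93), 53) = Mul(109, 53) = 5777)
Function('S')(A, Q) = 20220
Add(Function('S')(G, -56), Function('K')(194)) = Add(20220, Add(-3, 194)) = Add(20220, 191) = 20411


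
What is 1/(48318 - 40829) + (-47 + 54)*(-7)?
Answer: -366960/7489 ≈ -49.000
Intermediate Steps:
1/(48318 - 40829) + (-47 + 54)*(-7) = 1/7489 + 7*(-7) = 1/7489 - 49 = -366960/7489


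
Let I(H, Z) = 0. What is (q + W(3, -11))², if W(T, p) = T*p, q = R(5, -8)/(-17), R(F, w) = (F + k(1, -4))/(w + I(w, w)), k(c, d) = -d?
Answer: 20061441/18496 ≈ 1084.6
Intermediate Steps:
R(F, w) = (4 + F)/w (R(F, w) = (F - 1*(-4))/(w + 0) = (F + 4)/w = (4 + F)/w)
q = 9/136 (q = ((4 + 5)/(-8))/(-17) = -⅛*9*(-1/17) = -9/8*(-1/17) = 9/136 ≈ 0.066176)
(q + W(3, -11))² = (9/136 + 3*(-11))² = (9/136 - 33)² = (-4479/136)² = 20061441/18496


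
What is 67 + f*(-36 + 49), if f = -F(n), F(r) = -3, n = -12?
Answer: 106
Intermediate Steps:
f = 3 (f = -1*(-3) = 3)
67 + f*(-36 + 49) = 67 + 3*(-36 + 49) = 67 + 3*13 = 67 + 39 = 106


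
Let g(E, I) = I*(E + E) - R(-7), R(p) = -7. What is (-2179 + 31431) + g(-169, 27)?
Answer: 20133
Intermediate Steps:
g(E, I) = 7 + 2*E*I (g(E, I) = I*(E + E) - 1*(-7) = I*(2*E) + 7 = 2*E*I + 7 = 7 + 2*E*I)
(-2179 + 31431) + g(-169, 27) = (-2179 + 31431) + (7 + 2*(-169)*27) = 29252 + (7 - 9126) = 29252 - 9119 = 20133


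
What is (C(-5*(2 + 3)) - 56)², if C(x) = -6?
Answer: 3844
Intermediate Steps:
(C(-5*(2 + 3)) - 56)² = (-6 - 56)² = (-62)² = 3844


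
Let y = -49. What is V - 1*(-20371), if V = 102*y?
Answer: 15373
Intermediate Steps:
V = -4998 (V = 102*(-49) = -4998)
V - 1*(-20371) = -4998 - 1*(-20371) = -4998 + 20371 = 15373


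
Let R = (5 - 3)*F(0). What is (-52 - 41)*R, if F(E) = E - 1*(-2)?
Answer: -372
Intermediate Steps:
F(E) = 2 + E (F(E) = E + 2 = 2 + E)
R = 4 (R = (5 - 3)*(2 + 0) = 2*2 = 4)
(-52 - 41)*R = (-52 - 41)*4 = -93*4 = -372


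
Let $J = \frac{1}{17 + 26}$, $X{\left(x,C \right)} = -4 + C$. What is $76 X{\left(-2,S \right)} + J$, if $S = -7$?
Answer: $- \frac{35947}{43} \approx -835.98$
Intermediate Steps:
$J = \frac{1}{43} \approx 0.023256$
$76 X{\left(-2,S \right)} + J = 76 \left(-4 - 7\right) + \frac{1}{43} = 76 \left(-11\right) + \frac{1}{43} = -836 + \frac{1}{43} = - \frac{35947}{43}$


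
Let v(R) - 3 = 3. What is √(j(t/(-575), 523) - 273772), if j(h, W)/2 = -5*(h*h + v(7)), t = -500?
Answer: 2*I*√36215282/23 ≈ 523.3*I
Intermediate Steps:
v(R) = 6 (v(R) = 3 + 3 = 6)
j(h, W) = -60 - 10*h² (j(h, W) = 2*(-5*(h*h + 6)) = 2*(-5*(h² + 6)) = 2*(-5*(6 + h²)) = 2*(-30 - 5*h²) = -60 - 10*h²)
√(j(t/(-575), 523) - 273772) = √((-60 - 10*(-500/(-575))²) - 273772) = √((-60 - 10*(-500*(-1/575))²) - 273772) = √((-60 - 10*(20/23)²) - 273772) = √((-60 - 10*400/529) - 273772) = √((-60 - 4000/529) - 273772) = √(-35740/529 - 273772) = √(-144861128/529) = 2*I*√36215282/23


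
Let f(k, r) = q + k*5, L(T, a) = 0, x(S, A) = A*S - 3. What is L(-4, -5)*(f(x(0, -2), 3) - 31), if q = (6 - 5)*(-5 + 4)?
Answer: 0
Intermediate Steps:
q = -1 (q = 1*(-1) = -1)
x(S, A) = -3 + A*S
f(k, r) = -1 + 5*k (f(k, r) = -1 + k*5 = -1 + 5*k)
L(-4, -5)*(f(x(0, -2), 3) - 31) = 0*((-1 + 5*(-3 - 2*0)) - 31) = 0*((-1 + 5*(-3 + 0)) - 31) = 0*((-1 + 5*(-3)) - 31) = 0*((-1 - 15) - 31) = 0*(-16 - 31) = 0*(-47) = 0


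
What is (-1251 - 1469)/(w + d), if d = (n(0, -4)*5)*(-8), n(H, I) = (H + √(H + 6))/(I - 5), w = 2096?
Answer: -1202580/926669 + 2550*√6/926669 ≈ -1.2910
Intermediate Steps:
n(H, I) = (H + √(6 + H))/(-5 + I)
d = 40*√6/9 (d = (((0 + √(6 + 0))/(-5 - 4))*5)*(-8) = (((0 + √6)/(-9))*5)*(-8) = (-√6/9*5)*(-8) = -5*√6/9*(-8) = 40*√6/9 ≈ 10.887)
(-1251 - 1469)/(w + d) = (-1251 - 1469)/(2096 + 40*√6/9) = -2720/(2096 + 40*√6/9)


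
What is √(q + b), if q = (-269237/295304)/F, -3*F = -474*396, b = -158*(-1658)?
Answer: √155260984204867465523687/769857528 ≈ 511.82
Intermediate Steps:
b = 261964
F = 62568 (F = -(-158)*396 = -⅓*(-187704) = 62568)
q = -269237/18476580672 (q = -269237/295304/62568 = -269237*1/295304*(1/62568) = -269237/295304*1/62568 = -269237/18476580672 ≈ -1.4572e-5)
√(q + b) = √(-269237/18476580672 + 261964) = √(4840198978890571/18476580672) = √155260984204867465523687/769857528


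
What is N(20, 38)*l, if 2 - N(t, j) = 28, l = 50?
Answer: -1300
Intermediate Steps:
N(t, j) = -26 (N(t, j) = 2 - 1*28 = 2 - 28 = -26)
N(20, 38)*l = -26*50 = -1300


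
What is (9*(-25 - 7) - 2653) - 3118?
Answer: -6059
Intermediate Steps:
(9*(-25 - 7) - 2653) - 3118 = (9*(-32) - 2653) - 3118 = (-288 - 2653) - 3118 = -2941 - 3118 = -6059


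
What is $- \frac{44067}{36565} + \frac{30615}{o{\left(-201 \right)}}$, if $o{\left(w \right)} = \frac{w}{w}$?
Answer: $\frac{1119393408}{36565} \approx 30614.0$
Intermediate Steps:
$o{\left(w \right)} = 1$
$- \frac{44067}{36565} + \frac{30615}{o{\left(-201 \right)}} = - \frac{44067}{36565} + \frac{30615}{1} = \left(-44067\right) \frac{1}{36565} + 30615 \cdot 1 = - \frac{44067}{36565} + 30615 = \frac{1119393408}{36565}$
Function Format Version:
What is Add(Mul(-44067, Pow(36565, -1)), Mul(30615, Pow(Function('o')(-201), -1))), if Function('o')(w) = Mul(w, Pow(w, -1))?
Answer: Rational(1119393408, 36565) ≈ 30614.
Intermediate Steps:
Function('o')(w) = 1
Add(Mul(-44067, Pow(36565, -1)), Mul(30615, Pow(Function('o')(-201), -1))) = Add(Mul(-44067, Pow(36565, -1)), Mul(30615, Pow(1, -1))) = Add(Mul(-44067, Rational(1, 36565)), Mul(30615, 1)) = Add(Rational(-44067, 36565), 30615) = Rational(1119393408, 36565)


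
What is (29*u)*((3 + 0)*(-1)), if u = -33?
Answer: 2871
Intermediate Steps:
(29*u)*((3 + 0)*(-1)) = (29*(-33))*((3 + 0)*(-1)) = -2871*(-1) = -957*(-3) = 2871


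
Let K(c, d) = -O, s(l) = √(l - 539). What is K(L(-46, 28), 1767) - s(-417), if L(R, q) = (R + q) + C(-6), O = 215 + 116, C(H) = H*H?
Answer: -331 - 2*I*√239 ≈ -331.0 - 30.919*I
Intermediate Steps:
C(H) = H²
O = 331
s(l) = √(-539 + l)
L(R, q) = 36 + R + q (L(R, q) = (R + q) + (-6)² = (R + q) + 36 = 36 + R + q)
K(c, d) = -331 (K(c, d) = -1*331 = -331)
K(L(-46, 28), 1767) - s(-417) = -331 - √(-539 - 417) = -331 - √(-956) = -331 - 2*I*√239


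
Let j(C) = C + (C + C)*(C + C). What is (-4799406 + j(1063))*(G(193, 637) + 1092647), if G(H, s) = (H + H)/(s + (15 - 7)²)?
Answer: -213290666124711/701 ≈ -3.0427e+11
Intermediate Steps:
G(H, s) = 2*H/(64 + s) (G(H, s) = (2*H)/(s + 8²) = (2*H)/(s + 64) = (2*H)/(64 + s) = 2*H/(64 + s))
j(C) = C + 4*C² (j(C) = C + (2*C)*(2*C) = C + 4*C²)
(-4799406 + j(1063))*(G(193, 637) + 1092647) = (-4799406 + 1063*(1 + 4*1063))*(2*193/(64 + 637) + 1092647) = (-4799406 + 1063*(1 + 4252))*(2*193/701 + 1092647) = (-4799406 + 1063*4253)*(2*193*(1/701) + 1092647) = (-4799406 + 4520939)*(386/701 + 1092647) = -278467*765945933/701 = -213290666124711/701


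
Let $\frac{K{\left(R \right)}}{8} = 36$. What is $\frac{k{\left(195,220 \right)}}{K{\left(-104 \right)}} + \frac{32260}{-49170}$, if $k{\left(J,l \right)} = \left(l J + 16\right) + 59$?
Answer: $\frac{23375443}{157344} \approx 148.56$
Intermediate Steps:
$k{\left(J,l \right)} = 75 + J l$ ($k{\left(J,l \right)} = \left(J l + 16\right) + 59 = \left(16 + J l\right) + 59 = 75 + J l$)
$K{\left(R \right)} = 288$ ($K{\left(R \right)} = 8 \cdot 36 = 288$)
$\frac{k{\left(195,220 \right)}}{K{\left(-104 \right)}} + \frac{32260}{-49170} = \frac{75 + 195 \cdot 220}{288} + \frac{32260}{-49170} = \left(75 + 42900\right) \frac{1}{288} + 32260 \left(- \frac{1}{49170}\right) = 42975 \cdot \frac{1}{288} - \frac{3226}{4917} = \frac{4775}{32} - \frac{3226}{4917} = \frac{23375443}{157344}$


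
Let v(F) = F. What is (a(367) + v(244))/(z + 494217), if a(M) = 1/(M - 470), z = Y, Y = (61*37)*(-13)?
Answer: 25131/47882228 ≈ 0.00052485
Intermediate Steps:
Y = -29341 (Y = 2257*(-13) = -29341)
z = -29341
a(M) = 1/(-470 + M)
(a(367) + v(244))/(z + 494217) = (1/(-470 + 367) + 244)/(-29341 + 494217) = (1/(-103) + 244)/464876 = (-1/103 + 244)*(1/464876) = (25131/103)*(1/464876) = 25131/47882228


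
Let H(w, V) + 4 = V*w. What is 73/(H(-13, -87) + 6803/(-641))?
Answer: 46793/715604 ≈ 0.065390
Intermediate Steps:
H(w, V) = -4 + V*w
73/(H(-13, -87) + 6803/(-641)) = 73/((-4 - 87*(-13)) + 6803/(-641)) = 73/((-4 + 1131) + 6803*(-1/641)) = 73/(1127 - 6803/641) = 73/(715604/641) = 73*(641/715604) = 46793/715604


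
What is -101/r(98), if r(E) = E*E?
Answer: -101/9604 ≈ -0.010516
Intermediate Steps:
r(E) = E²
-101/r(98) = -101/(98²) = -101/9604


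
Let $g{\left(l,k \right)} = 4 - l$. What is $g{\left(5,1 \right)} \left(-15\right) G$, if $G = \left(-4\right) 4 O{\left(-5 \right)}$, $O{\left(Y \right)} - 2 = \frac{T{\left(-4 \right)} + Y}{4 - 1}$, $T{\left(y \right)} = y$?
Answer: $240$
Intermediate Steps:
$O{\left(Y \right)} = \frac{2}{3} + \frac{Y}{3}$ ($O{\left(Y \right)} = 2 + \frac{-4 + Y}{4 - 1} = 2 + \frac{-4 + Y}{3} = 2 + \left(-4 + Y\right) \frac{1}{3} = 2 + \left(- \frac{4}{3} + \frac{Y}{3}\right) = \frac{2}{3} + \frac{Y}{3}$)
$G = 16$ ($G = \left(-4\right) 4 \left(\frac{2}{3} + \frac{1}{3} \left(-5\right)\right) = - 16 \left(\frac{2}{3} - \frac{5}{3}\right) = \left(-16\right) \left(-1\right) = 16$)
$g{\left(5,1 \right)} \left(-15\right) G = \left(4 - 5\right) \left(-15\right) 16 = \left(-1\right) \left(-15\right) 16 = 15 \cdot 16 = 240$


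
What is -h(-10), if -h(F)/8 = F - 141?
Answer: -1208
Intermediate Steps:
h(F) = 1128 - 8*F (h(F) = -8*(F - 141) = -8*(-141 + F) = 1128 - 8*F)
-h(-10) = -(1128 - 8*(-10)) = -(1128 + 80) = -1*1208 = -1208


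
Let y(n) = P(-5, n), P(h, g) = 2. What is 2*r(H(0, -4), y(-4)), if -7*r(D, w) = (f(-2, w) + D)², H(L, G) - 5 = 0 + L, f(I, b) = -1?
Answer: -32/7 ≈ -4.5714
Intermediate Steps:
H(L, G) = 5 + L (H(L, G) = 5 + (0 + L) = 5 + L)
y(n) = 2
r(D, w) = -(-1 + D)²/7
2*r(H(0, -4), y(-4)) = 2*(-(-1 + (5 + 0))²/7) = 2*(-(-1 + 5)²/7) = 2*(-⅐*4²) = 2*(-⅐*16) = 2*(-16/7) = -32/7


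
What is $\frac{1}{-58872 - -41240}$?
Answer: $- \frac{1}{17632} \approx -5.6715 \cdot 10^{-5}$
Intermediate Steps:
$\frac{1}{-58872 - -41240} = \frac{1}{-58872 + 41240} = \frac{1}{-17632} = - \frac{1}{17632}$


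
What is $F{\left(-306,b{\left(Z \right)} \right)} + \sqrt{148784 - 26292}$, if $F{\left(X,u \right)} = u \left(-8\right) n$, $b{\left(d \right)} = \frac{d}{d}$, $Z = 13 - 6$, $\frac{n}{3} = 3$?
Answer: $-72 + 2 \sqrt{30623} \approx 277.99$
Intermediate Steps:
$n = 9$ ($n = 3 \cdot 3 = 9$)
$Z = 7$
$b{\left(d \right)} = 1$
$F{\left(X,u \right)} = - 72 u$ ($F{\left(X,u \right)} = u \left(-8\right) 9 = - 8 u 9 = - 72 u$)
$F{\left(-306,b{\left(Z \right)} \right)} + \sqrt{148784 - 26292} = \left(-72\right) 1 + \sqrt{148784 - 26292} = -72 + \sqrt{122492} = -72 + 2 \sqrt{30623}$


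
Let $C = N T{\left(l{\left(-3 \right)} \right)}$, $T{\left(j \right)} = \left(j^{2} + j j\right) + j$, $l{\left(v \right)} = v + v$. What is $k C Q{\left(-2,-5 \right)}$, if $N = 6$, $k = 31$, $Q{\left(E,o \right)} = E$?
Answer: $-24552$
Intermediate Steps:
$l{\left(v \right)} = 2 v$
$T{\left(j \right)} = j + 2 j^{2}$ ($T{\left(j \right)} = \left(j^{2} + j^{2}\right) + j = 2 j^{2} + j = j + 2 j^{2}$)
$C = 396$ ($C = 6 \cdot 2 \left(-3\right) \left(1 + 2 \cdot 2 \left(-3\right)\right) = 6 \left(- 6 \left(1 + 2 \left(-6\right)\right)\right) = 6 \left(- 6 \left(1 - 12\right)\right) = 6 \left(\left(-6\right) \left(-11\right)\right) = 6 \cdot 66 = 396$)
$k C Q{\left(-2,-5 \right)} = 31 \cdot 396 \left(-2\right) = 12276 \left(-2\right) = -24552$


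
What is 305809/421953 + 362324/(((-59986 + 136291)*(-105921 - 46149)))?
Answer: 84484843391509/116576585612775 ≈ 0.72472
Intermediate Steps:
305809/421953 + 362324/(((-59986 + 136291)*(-105921 - 46149))) = 305809*(1/421953) + 362324/((76305*(-152070))) = 43687/60279 + 362324/(-11603701350) = 43687/60279 + 362324*(-1/11603701350) = 43687/60279 - 181162/5801850675 = 84484843391509/116576585612775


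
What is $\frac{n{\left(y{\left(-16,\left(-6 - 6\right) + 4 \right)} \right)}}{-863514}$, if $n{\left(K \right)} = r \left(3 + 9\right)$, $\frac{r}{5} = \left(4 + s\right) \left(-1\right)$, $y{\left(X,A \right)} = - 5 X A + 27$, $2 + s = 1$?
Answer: $\frac{10}{47973} \approx 0.00020845$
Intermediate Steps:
$s = -1$ ($s = -2 + 1 = -1$)
$y{\left(X,A \right)} = 27 - 5 A X$ ($y{\left(X,A \right)} = - 5 A X + 27 = 27 - 5 A X$)
$r = -15$ ($r = 5 \left(4 - 1\right) \left(-1\right) = 5 \cdot 3 \left(-1\right) = 5 \left(-3\right) = -15$)
$n{\left(K \right)} = -180$ ($n{\left(K \right)} = - 15 \left(3 + 9\right) = \left(-15\right) 12 = -180$)
$\frac{n{\left(y{\left(-16,\left(-6 - 6\right) + 4 \right)} \right)}}{-863514} = - \frac{180}{-863514} = \left(-180\right) \left(- \frac{1}{863514}\right) = \frac{10}{47973}$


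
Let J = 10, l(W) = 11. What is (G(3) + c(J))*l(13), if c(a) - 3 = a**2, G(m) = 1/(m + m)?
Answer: 6809/6 ≈ 1134.8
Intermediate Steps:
G(m) = 1/(2*m)
c(a) = 3 + a**2
(G(3) + c(J))*l(13) = ((1/2)/3 + (3 + 10**2))*11 = ((1/2)*(1/3) + (3 + 100))*11 = (1/6 + 103)*11 = (619/6)*11 = 6809/6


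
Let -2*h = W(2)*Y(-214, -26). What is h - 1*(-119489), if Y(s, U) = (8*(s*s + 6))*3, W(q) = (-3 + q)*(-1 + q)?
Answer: 669113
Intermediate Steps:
W(q) = (-1 + q)*(-3 + q)
Y(s, U) = 144 + 24*s**2 (Y(s, U) = (8*(s**2 + 6))*3 = (8*(6 + s**2))*3 = (48 + 8*s**2)*3 = 144 + 24*s**2)
h = 549624 (h = -(3 + 2**2 - 4*2)*(144 + 24*(-214)**2)/2 = -(3 + 4 - 8)*(144 + 24*45796)/2 = -(-1)*(144 + 1099104)/2 = -(-1)*1099248/2 = -1/2*(-1099248) = 549624)
h - 1*(-119489) = 549624 - 1*(-119489) = 549624 + 119489 = 669113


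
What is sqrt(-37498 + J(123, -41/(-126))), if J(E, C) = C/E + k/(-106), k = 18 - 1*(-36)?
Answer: I*sqrt(1672271559210)/6678 ≈ 193.65*I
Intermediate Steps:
k = 54 (k = 18 + 36 = 54)
J(E, C) = -27/53 + C/E (J(E, C) = C/E + 54/(-106) = C/E + 54*(-1/106) = C/E - 27/53 = -27/53 + C/E)
sqrt(-37498 + J(123, -41/(-126))) = sqrt(-37498 + (-27/53 - 41/(-126)/123)) = sqrt(-37498 + (-27/53 - 41*(-1/126)*(1/123))) = sqrt(-37498 + (-27/53 + (41/126)*(1/123))) = sqrt(-37498 + (-27/53 + 1/378)) = sqrt(-37498 - 10153/20034) = sqrt(-751245085/20034) = I*sqrt(1672271559210)/6678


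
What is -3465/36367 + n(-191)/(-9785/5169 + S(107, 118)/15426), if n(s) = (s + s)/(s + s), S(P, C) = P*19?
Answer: -1128800652381/1702397857237 ≈ -0.66306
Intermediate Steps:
S(P, C) = 19*P
n(s) = 1 (n(s) = (2*s)/((2*s)) = (2*s)*(1/(2*s)) = 1)
-3465/36367 + n(-191)/(-9785/5169 + S(107, 118)/15426) = -3465/36367 + 1/(-9785/5169 + (19*107)/15426) = -3465*1/36367 + 1/(-9785*1/5169 + 2033*(1/15426)) = -3465/36367 + 1/(-9785/5169 + 2033/15426) = -3465/36367 + 1/(-46811611/26578998) = -3465/36367 + 1*(-26578998/46811611) = -3465/36367 - 26578998/46811611 = -1128800652381/1702397857237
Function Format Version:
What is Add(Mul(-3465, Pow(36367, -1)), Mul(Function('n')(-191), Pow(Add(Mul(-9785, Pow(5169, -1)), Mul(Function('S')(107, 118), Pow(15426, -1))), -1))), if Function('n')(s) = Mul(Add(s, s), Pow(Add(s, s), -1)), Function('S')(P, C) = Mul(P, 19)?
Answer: Rational(-1128800652381, 1702397857237) ≈ -0.66306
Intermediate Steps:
Function('S')(P, C) = Mul(19, P)
Function('n')(s) = 1 (Function('n')(s) = Mul(Mul(2, s), Pow(Mul(2, s), -1)) = Mul(Mul(2, s), Mul(Rational(1, 2), Pow(s, -1))) = 1)
Add(Mul(-3465, Pow(36367, -1)), Mul(Function('n')(-191), Pow(Add(Mul(-9785, Pow(5169, -1)), Mul(Function('S')(107, 118), Pow(15426, -1))), -1))) = Add(Mul(-3465, Pow(36367, -1)), Mul(1, Pow(Add(Mul(-9785, Pow(5169, -1)), Mul(Mul(19, 107), Pow(15426, -1))), -1))) = Add(Mul(-3465, Rational(1, 36367)), Mul(1, Pow(Add(Mul(-9785, Rational(1, 5169)), Mul(2033, Rational(1, 15426))), -1))) = Add(Rational(-3465, 36367), Mul(1, Pow(Add(Rational(-9785, 5169), Rational(2033, 15426)), -1))) = Add(Rational(-3465, 36367), Mul(1, Pow(Rational(-46811611, 26578998), -1))) = Add(Rational(-3465, 36367), Mul(1, Rational(-26578998, 46811611))) = Add(Rational(-3465, 36367), Rational(-26578998, 46811611)) = Rational(-1128800652381, 1702397857237)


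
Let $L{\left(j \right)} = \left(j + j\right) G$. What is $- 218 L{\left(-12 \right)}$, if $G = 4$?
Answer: $20928$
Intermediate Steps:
$L{\left(j \right)} = 8 j$ ($L{\left(j \right)} = \left(j + j\right) 4 = 2 j 4 = 8 j$)
$- 218 L{\left(-12 \right)} = - 218 \cdot 8 \left(-12\right) = \left(-218\right) \left(-96\right) = 20928$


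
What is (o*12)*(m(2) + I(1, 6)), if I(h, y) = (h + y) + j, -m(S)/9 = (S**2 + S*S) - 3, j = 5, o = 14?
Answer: -5544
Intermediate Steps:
m(S) = 27 - 18*S**2 (m(S) = -9*((S**2 + S*S) - 3) = -9*((S**2 + S**2) - 3) = -9*(2*S**2 - 3) = -9*(-3 + 2*S**2) = 27 - 18*S**2)
I(h, y) = 5 + h + y (I(h, y) = (h + y) + 5 = 5 + h + y)
(o*12)*(m(2) + I(1, 6)) = (14*12)*((27 - 18*2**2) + (5 + 1 + 6)) = 168*((27 - 18*4) + 12) = 168*((27 - 72) + 12) = 168*(-45 + 12) = 168*(-33) = -5544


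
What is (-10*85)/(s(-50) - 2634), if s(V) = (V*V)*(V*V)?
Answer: -425/3123683 ≈ -0.00013606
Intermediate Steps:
s(V) = V⁴ (s(V) = V²*V² = V⁴)
(-10*85)/(s(-50) - 2634) = (-10*85)/((-50)⁴ - 2634) = -850/(6250000 - 2634) = -850/6247366 = (1/6247366)*(-850) = -425/3123683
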